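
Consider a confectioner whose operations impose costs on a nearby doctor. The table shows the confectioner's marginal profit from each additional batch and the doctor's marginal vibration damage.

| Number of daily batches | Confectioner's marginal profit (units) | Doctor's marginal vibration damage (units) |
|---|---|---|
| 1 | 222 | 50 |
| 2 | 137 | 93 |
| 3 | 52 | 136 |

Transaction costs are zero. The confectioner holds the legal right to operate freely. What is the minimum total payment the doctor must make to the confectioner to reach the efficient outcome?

Left alone the confectioner would choose level 3 (marginal profit stays positive).
Efficient level: k* = 2 (marginal profit ≥ marginal vibration damage through 2).
The doctor must at least cover the confectioner's forgone profit from cutting 3→2: 52 = 52.

52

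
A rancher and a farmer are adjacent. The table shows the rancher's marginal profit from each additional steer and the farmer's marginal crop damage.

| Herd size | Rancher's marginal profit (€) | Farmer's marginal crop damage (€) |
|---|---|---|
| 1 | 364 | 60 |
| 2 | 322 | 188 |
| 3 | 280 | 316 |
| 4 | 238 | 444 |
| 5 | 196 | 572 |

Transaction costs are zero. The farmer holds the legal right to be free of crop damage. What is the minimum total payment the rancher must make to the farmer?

€248

Efficient level: marginal profit ≥ marginal crop damage through level 2, so k* = 2.
With the farmer holding the right, the rancher must at least compensate total damage at k*: 60 + 188 = 248.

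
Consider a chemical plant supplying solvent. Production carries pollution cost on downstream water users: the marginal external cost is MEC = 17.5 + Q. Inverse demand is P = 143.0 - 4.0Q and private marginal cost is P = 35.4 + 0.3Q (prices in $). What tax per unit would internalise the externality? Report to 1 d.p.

tax = $34.5 per unit

Social marginal cost = private MC + MEC = 52.9 + 1.3Q.
Set SMC = demand: 52.9 + 1.3Q = 143.0 - 4.0Q → Q* = 17.0000.
The Pigouvian tax equals MEC at Q*: 17.5 + 1.0×17.0000 = 34.5000.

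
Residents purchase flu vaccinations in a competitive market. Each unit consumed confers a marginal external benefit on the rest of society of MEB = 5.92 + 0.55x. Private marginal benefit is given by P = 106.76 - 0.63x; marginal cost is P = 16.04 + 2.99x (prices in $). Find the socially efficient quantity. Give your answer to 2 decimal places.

Social marginal benefit = demand + MEB = 112.68 - 0.08x.
Set SMB = MC: 112.68 - 0.08x = 16.04 + 2.99x → x* = 31.4788.

x* = 31.48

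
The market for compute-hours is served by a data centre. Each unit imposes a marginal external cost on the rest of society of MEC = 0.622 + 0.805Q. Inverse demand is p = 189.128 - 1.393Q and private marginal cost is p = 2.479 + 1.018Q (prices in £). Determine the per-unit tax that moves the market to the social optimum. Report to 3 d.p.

tax = £47.187 per unit

Social marginal cost = private MC + MEC = 3.101 + 1.823Q.
Set SMC = demand: 3.101 + 1.823Q = 189.128 - 1.393Q → Q* = 57.8442.
The Pigouvian tax equals MEC at Q*: 0.622 + 0.805×57.8442 = 47.1866.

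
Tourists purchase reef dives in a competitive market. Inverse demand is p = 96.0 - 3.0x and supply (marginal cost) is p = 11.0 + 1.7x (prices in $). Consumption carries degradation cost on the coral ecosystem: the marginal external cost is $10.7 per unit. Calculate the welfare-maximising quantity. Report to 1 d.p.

x* = 15.8

Social marginal benefit = demand − MEC = 85.3 - 3.0x.
Set SMB = MC: 85.3 - 3.0x = 11.0 + 1.7x → x* = 15.8085.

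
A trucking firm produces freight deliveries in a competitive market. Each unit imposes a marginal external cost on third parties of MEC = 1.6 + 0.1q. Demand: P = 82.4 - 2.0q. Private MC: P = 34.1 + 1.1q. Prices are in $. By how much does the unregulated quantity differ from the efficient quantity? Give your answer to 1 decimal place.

Market equilibrium (private): 34.1 + 1.1q = 82.4 - 2.0q → q_m = 15.5806.
Social marginal cost = private MC + MEC = 35.7 + 1.2q.
Set SMC = demand: 35.7 + 1.2q = 82.4 - 2.0q → q* = 14.5938.
Gap = |15.5806 − 14.5938| = 0.9868.

1.0 units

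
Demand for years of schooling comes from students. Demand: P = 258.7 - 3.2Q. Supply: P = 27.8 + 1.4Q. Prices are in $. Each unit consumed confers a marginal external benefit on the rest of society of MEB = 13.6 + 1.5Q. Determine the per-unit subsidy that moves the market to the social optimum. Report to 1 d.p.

Social marginal benefit = demand + MEB = 272.3 - 1.7Q.
Set SMB = MC: 272.3 - 1.7Q = 27.8 + 1.4Q → Q* = 78.8710.
The Pigouvian subsidy equals MEB at Q*: 13.6 + 1.5×78.8710 = 131.9065.

subsidy = $131.9 per unit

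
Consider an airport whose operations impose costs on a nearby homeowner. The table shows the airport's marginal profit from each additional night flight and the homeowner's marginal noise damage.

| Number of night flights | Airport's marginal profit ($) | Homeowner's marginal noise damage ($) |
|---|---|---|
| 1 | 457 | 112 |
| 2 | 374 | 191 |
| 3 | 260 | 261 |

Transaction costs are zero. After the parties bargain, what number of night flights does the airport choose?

Bargaining reaches the level where marginal profit last exceeds marginal noise damage.
That holds through level 2 (374 ≥ 191) but not at 3 (260 < 261).

2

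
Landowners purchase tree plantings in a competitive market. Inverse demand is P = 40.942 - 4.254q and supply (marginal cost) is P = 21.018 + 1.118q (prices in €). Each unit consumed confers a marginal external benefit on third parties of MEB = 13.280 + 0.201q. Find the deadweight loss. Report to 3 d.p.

DWL = €19.021

Market equilibrium (private): 21.018 + 1.118q = 40.942 - 4.254q → q_m = 3.7089.
Social marginal benefit = demand + MEB = 54.222 - 4.053q.
Set SMB = MC: 54.222 - 4.053q = 21.018 + 1.118q → q* = 6.4212.
The welfare-loss triangle has base |q_m − q*| and height MEB(q_m) (the vertical gap between SMB and MC is zero at q* and MEB at q_m).
DWL = ½ × 2.7123 × 14.0255 = 19.0207.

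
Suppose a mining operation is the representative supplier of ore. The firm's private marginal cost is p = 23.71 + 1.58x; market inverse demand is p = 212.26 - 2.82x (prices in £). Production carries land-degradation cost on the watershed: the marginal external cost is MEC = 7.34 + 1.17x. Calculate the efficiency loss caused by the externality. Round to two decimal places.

Market equilibrium (private): 23.71 + 1.58x = 212.26 - 2.82x → x_m = 42.8523.
Social marginal cost = private MC + MEC = 31.05 + 2.75x.
Set SMC = demand: 31.05 + 2.75x = 212.26 - 2.82x → x* = 32.5332.
The welfare-loss triangle has base |x_m − x*| and height MEC(x_m) (the vertical gap between SMC and demand is zero at x* and MEC at x_m).
DWL = ½ × 10.3191 × 57.4772 = 296.5565.

DWL = £296.56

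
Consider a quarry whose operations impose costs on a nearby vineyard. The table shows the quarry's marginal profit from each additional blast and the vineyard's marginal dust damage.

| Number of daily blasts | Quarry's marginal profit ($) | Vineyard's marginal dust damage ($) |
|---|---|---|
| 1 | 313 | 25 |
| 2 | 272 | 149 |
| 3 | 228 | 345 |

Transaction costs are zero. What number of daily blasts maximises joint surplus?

2

Bargaining reaches the level where marginal profit last exceeds marginal dust damage.
That holds through level 2 (272 ≥ 149) but not at 3 (228 < 345).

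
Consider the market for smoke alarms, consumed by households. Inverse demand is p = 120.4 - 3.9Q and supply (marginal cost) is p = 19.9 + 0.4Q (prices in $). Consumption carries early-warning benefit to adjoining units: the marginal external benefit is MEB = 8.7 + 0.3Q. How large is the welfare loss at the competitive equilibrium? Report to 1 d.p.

Market equilibrium (private): 19.9 + 0.4Q = 120.4 - 3.9Q → Q_m = 23.3721.
Social marginal benefit = demand + MEB = 129.1 - 3.6Q.
Set SMB = MC: 129.1 - 3.6Q = 19.9 + 0.4Q → Q* = 27.3000.
Between Q* and Q_m the wedge SMB − MC runs linearly from 0 to MEB(Q_m), so the loss is a triangle.
DWL = ½ × 3.9279 × 15.7116 = 30.8568.

DWL = $30.9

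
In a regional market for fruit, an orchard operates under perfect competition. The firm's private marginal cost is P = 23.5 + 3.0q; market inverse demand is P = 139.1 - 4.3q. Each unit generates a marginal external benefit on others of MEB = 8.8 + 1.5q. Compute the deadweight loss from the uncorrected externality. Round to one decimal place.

Market equilibrium (private): 23.5 + 3.0q = 139.1 - 4.3q → q_m = 15.8356.
Social marginal cost = private MC − MEB = 14.7 + 1.5q.
Set SMC = demand: 14.7 + 1.5q = 139.1 - 4.3q → q* = 21.4483.
Height of the DWL triangle at q_m is demand(q_m) − SMC(q_m) = MEB(q_m) = 32.5534.
DWL = ½ × 5.6127 × 32.5534 = 91.3562.

DWL = 91.4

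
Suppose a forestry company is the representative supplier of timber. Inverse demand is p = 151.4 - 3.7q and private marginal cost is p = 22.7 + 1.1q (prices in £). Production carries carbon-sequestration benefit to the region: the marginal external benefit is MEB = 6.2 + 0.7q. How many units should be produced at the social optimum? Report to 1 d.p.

Social marginal cost = private MC − MEB = 16.5 + 0.4q.
Set SMC = demand: 16.5 + 0.4q = 151.4 - 3.7q → q* = 32.9024.

q* = 32.9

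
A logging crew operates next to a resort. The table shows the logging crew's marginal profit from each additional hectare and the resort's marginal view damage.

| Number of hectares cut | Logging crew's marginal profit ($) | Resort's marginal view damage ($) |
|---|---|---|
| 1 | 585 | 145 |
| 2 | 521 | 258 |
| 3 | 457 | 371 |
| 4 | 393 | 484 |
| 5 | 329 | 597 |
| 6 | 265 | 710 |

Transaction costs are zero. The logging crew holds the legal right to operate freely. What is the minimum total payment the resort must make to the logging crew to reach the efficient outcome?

Left alone the logging crew would choose level 6 (marginal profit stays positive).
Efficient level: k* = 3 (marginal profit ≥ marginal view damage through 3).
The resort must at least cover the logging crew's forgone profit from cutting 6→3: 393 + 329 + 265 = 987.

$987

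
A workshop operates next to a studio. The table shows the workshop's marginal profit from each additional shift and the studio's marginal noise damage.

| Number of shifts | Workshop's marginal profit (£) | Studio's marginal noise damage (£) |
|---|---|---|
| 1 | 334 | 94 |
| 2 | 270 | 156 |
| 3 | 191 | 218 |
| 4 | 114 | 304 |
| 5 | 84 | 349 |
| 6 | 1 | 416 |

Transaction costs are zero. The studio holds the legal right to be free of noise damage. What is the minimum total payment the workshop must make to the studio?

Efficient level: marginal profit ≥ marginal noise damage through level 2, so k* = 2.
With the studio holding the right, the workshop must at least compensate total damage at k*: 94 + 156 = 250.

£250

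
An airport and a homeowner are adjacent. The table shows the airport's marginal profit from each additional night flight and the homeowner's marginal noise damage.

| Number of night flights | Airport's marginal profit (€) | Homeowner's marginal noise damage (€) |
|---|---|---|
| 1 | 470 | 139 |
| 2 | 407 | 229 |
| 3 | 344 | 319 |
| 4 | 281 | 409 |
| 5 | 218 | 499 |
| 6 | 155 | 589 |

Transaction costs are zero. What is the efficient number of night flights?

3

Bargaining reaches the level where marginal profit last exceeds marginal noise damage.
That holds through level 3 (344 ≥ 319) but not at 4 (281 < 409).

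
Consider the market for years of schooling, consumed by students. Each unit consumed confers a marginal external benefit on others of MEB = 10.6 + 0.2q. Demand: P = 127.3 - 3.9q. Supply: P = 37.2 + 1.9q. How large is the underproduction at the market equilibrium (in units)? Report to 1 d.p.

Market equilibrium (private): 37.2 + 1.9q = 127.3 - 3.9q → q_m = 15.5345.
Social marginal benefit = demand + MEB = 137.9 - 3.7q.
Set SMB = MC: 137.9 - 3.7q = 37.2 + 1.9q → q* = 17.9821.
Gap = |15.5345 − 17.9821| = 2.4476.

2.4 units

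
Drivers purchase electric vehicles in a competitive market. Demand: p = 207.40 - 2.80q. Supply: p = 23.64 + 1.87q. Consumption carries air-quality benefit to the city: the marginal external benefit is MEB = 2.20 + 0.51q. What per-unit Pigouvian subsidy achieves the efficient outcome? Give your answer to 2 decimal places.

subsidy = 25.00 per unit

Social marginal benefit = demand + MEB = 209.60 - 2.29q.
Set SMB = MC: 209.60 - 2.29q = 23.64 + 1.87q → q* = 44.7019.
The Pigouvian subsidy equals MEB at q*: 2.20 + 0.51×44.7019 = 24.9980.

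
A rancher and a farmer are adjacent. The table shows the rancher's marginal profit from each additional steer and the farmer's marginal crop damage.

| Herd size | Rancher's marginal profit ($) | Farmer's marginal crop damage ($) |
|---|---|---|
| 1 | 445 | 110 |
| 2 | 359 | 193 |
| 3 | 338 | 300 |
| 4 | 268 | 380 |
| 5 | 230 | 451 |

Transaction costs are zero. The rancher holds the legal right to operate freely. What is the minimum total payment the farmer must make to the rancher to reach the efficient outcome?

$498

Left alone the rancher would choose level 5 (marginal profit stays positive).
Efficient level: k* = 3 (marginal profit ≥ marginal crop damage through 3).
The farmer must at least cover the rancher's forgone profit from cutting 5→3: 268 + 230 = 498.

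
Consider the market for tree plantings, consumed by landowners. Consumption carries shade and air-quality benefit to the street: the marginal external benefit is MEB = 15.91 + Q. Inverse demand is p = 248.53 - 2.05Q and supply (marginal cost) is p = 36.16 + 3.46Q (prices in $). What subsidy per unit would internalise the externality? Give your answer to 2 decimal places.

subsidy = $66.53 per unit

Social marginal benefit = demand + MEB = 264.44 - 1.05Q.
Set SMB = MC: 264.44 - 1.05Q = 36.16 + 3.46Q → Q* = 50.6164.
The Pigouvian subsidy equals MEB at Q*: 15.91 + 1.00×50.6164 = 66.5264.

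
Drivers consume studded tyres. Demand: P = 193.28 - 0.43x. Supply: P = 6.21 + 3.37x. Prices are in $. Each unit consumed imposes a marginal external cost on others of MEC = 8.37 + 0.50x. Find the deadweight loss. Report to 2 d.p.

DWL = $126.51

Market equilibrium (private): 6.21 + 3.37x = 193.28 - 0.43x → x_m = 49.2289.
Social marginal benefit = demand − MEC = 184.91 - 0.93x.
Set SMB = MC: 184.91 - 0.93x = 6.21 + 3.37x → x* = 41.5581.
Height of the DWL triangle at x_m is MC(x_m) − SMB(x_m) = MEC(x_m) = 32.9845.
DWL = ½ × 7.6708 × 32.9845 = 126.5088.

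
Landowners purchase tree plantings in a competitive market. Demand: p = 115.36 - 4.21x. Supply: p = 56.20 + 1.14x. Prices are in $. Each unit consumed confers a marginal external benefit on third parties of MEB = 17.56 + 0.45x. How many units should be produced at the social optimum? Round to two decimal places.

Social marginal benefit = demand + MEB = 132.92 - 3.76x.
Set SMB = MC: 132.92 - 3.76x = 56.20 + 1.14x → x* = 15.6571.

x* = 15.66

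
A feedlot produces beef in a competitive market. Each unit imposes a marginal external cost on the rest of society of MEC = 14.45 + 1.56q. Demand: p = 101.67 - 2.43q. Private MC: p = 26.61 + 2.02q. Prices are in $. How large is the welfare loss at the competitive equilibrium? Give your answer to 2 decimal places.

DWL = $138.24

Market equilibrium (private): 26.61 + 2.02q = 101.67 - 2.43q → q_m = 16.8674.
Social marginal cost = private MC + MEC = 41.06 + 3.58q.
Set SMC = demand: 41.06 + 3.58q = 101.67 - 2.43q → q* = 10.0849.
Between q* and q_m the wedge SMC − demand runs linearly from 0 to MEC(q_m), so the loss is a triangle.
DWL = ½ × 6.7825 × 40.7632 = 138.2382.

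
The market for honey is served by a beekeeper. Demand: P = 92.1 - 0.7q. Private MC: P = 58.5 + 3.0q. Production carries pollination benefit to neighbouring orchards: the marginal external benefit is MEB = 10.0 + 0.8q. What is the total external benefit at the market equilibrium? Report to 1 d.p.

123.8

Market equilibrium (private): 58.5 + 3.0q = 92.1 - 0.7q → q_m = 9.0811.
Total external benefit = ∫₀^{q_m} (10.0 + 0.8q) dq = 10.0×9.0811 + ½×0.8×9.0811² = 123.7976.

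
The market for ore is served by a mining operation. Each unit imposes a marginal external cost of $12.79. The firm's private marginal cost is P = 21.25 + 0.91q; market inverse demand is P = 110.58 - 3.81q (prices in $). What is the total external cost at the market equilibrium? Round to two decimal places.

$242.06

Market equilibrium (private): 21.25 + 0.91q = 110.58 - 3.81q → q_m = 18.9258.
Total external cost = MEC × q_m = 12.79 × 18.9258 = 242.0610.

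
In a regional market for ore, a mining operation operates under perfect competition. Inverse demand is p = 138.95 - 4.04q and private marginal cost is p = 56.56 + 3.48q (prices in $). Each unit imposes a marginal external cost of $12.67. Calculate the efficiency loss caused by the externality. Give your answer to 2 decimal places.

DWL = $10.67

Market equilibrium (private): 56.56 + 3.48q = 138.95 - 4.04q → q_m = 10.9561.
Social marginal cost = private MC + MEC = 69.23 + 3.48q.
Set SMC = demand: 69.23 + 3.48q = 138.95 - 4.04q → q* = 9.2713.
Height of the DWL triangle at q_m is SMC(q_m) − demand(q_m) = MEC(q_m) = 12.6700.
DWL = ½ × 1.6848 × 12.6700 = 10.6732.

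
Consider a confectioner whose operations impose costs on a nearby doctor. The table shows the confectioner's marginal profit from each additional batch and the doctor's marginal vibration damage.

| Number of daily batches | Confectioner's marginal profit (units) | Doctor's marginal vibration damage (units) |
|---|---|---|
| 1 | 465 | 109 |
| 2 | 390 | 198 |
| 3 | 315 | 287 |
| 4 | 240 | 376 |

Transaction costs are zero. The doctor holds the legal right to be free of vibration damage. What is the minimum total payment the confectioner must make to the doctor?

Efficient level: marginal profit ≥ marginal vibration damage through level 3, so k* = 3.
With the doctor holding the right, the confectioner must at least compensate total damage at k*: 109 + 198 + 287 = 594.

594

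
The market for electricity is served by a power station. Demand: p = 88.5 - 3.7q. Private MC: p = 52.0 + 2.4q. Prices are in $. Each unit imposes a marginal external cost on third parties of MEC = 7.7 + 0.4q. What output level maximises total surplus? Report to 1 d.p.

q* = 4.4

Social marginal cost = private MC + MEC = 59.7 + 2.8q.
Set SMC = demand: 59.7 + 2.8q = 88.5 - 3.7q → q* = 4.4308.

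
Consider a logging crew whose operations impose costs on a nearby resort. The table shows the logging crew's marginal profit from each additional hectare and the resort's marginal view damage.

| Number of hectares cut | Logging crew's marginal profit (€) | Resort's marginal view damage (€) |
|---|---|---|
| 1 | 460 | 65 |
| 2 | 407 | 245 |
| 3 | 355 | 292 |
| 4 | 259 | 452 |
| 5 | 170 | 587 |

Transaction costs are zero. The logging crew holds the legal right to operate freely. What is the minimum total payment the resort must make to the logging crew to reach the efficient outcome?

Left alone the logging crew would choose level 5 (marginal profit stays positive).
Efficient level: k* = 3 (marginal profit ≥ marginal view damage through 3).
The resort must at least cover the logging crew's forgone profit from cutting 5→3: 259 + 170 = 429.

€429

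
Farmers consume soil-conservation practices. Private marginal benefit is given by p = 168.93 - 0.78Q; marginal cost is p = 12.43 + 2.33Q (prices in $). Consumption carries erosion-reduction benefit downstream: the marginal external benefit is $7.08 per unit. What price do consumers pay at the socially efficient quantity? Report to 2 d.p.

Social marginal benefit = demand + MEB = 176.01 - 0.78Q.
Set SMB = MC: 176.01 - 0.78Q = 12.43 + 2.33Q → Q* = 52.5981.
Consumer price on the demand curve at Q*: 168.93 − 0.78×52.5981 = 127.9035.

P = $127.90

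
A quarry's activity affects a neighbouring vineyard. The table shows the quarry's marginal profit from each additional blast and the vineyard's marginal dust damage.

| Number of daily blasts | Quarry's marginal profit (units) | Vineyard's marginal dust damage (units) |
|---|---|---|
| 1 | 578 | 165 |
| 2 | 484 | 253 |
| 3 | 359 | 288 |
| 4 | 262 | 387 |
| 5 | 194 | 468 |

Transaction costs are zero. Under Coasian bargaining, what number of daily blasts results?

Bargaining reaches the level where marginal profit last exceeds marginal dust damage.
That holds through level 3 (359 ≥ 288) but not at 4 (262 < 387).

3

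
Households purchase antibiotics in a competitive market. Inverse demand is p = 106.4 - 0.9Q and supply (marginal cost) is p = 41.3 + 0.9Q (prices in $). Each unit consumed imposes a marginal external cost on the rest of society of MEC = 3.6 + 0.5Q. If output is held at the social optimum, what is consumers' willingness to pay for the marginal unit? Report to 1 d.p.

Social marginal benefit = demand − MEC = 102.8 - 1.4Q.
Set SMB = MC: 102.8 - 1.4Q = 41.3 + 0.9Q → Q* = 26.7391.
Consumer price on the demand curve at Q*: 106.4 − 0.9×26.7391 = 82.3348.

P = $82.3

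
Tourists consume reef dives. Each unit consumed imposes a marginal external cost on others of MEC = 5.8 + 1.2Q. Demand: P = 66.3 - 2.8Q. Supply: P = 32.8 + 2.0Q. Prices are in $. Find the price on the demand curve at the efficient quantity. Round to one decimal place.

Social marginal benefit = demand − MEC = 60.5 - 4.0Q.
Set SMB = MC: 60.5 - 4.0Q = 32.8 + 2.0Q → Q* = 4.6167.
Consumer price on the demand curve at Q*: 66.3 − 2.8×4.6167 = 53.3732.

P = $53.4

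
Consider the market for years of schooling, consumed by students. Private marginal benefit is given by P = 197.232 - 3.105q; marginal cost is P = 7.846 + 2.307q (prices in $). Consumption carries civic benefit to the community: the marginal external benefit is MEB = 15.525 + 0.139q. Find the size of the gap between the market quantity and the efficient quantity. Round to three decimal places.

3.867 units

Market equilibrium (private): 7.846 + 2.307q = 197.232 - 3.105q → q_m = 34.9937.
Social marginal benefit = demand + MEB = 212.757 - 2.966q.
Set SMB = MC: 212.757 - 2.966q = 7.846 + 2.307q → q* = 38.8604.
Gap = |34.9937 − 38.8604| = 3.8667.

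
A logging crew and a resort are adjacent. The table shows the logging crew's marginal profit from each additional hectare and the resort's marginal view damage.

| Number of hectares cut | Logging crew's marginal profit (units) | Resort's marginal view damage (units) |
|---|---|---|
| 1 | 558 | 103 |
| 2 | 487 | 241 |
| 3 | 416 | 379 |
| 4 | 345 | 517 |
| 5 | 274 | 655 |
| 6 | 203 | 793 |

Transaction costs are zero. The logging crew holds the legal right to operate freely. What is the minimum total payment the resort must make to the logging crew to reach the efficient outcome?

822

Left alone the logging crew would choose level 6 (marginal profit stays positive).
Efficient level: k* = 3 (marginal profit ≥ marginal view damage through 3).
The resort must at least cover the logging crew's forgone profit from cutting 6→3: 345 + 274 + 203 = 822.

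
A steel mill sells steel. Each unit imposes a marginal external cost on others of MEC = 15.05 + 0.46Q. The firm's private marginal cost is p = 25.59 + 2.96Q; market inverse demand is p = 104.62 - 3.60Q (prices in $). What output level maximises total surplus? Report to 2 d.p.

Q* = 9.11

Social marginal cost = private MC + MEC = 40.64 + 3.42Q.
Set SMC = demand: 40.64 + 3.42Q = 104.62 - 3.60Q → Q* = 9.1140.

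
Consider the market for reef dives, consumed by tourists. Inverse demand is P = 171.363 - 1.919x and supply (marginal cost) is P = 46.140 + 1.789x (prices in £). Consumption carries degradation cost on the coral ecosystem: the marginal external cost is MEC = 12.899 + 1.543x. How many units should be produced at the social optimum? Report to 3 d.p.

Social marginal benefit = demand − MEC = 158.464 - 3.462x.
Set SMB = MC: 158.464 - 3.462x = 46.140 + 1.789x → x* = 21.3910.

x* = 21.391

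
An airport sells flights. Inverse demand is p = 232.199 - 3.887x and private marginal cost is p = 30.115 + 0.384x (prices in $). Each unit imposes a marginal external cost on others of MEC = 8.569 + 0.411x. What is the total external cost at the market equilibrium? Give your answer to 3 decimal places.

Market equilibrium (private): 30.115 + 0.384x = 232.199 - 3.887x → x_m = 47.3154.
Total external cost = ∫₀^{x_m} (8.569 + 0.411x) dx = 8.569×47.3154 + ½×0.411×47.3154² = 865.5082.

$865.508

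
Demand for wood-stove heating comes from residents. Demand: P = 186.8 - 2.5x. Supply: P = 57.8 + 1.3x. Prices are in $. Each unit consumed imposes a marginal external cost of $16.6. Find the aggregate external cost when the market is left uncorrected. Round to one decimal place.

$563.5

Market equilibrium (private): 57.8 + 1.3x = 186.8 - 2.5x → x_m = 33.9474.
Total external cost = MEC × x_m = 16.6 × 33.9474 = 563.5268.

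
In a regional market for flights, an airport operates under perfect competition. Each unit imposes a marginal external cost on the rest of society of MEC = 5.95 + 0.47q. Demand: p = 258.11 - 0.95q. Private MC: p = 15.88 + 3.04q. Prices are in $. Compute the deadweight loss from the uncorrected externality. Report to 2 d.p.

DWL = $133.31

Market equilibrium (private): 15.88 + 3.04q = 258.11 - 0.95q → q_m = 60.7093.
Social marginal cost = private MC + MEC = 21.83 + 3.51q.
Set SMC = demand: 21.83 + 3.51q = 258.11 - 0.95q → q* = 52.9776.
Height of the DWL triangle at q_m is SMC(q_m) − demand(q_m) = MEC(q_m) = 34.4834.
DWL = ½ × 7.7317 × 34.4834 = 133.3077.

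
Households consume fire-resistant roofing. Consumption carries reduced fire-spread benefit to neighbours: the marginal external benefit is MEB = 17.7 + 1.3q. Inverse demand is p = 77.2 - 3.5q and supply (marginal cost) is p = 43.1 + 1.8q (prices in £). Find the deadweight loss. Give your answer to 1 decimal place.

DWL = £84.9

Market equilibrium (private): 43.1 + 1.8q = 77.2 - 3.5q → q_m = 6.4340.
Social marginal benefit = demand + MEB = 94.9 - 2.2q.
Set SMB = MC: 94.9 - 2.2q = 43.1 + 1.8q → q* = 12.9500.
The welfare-loss triangle has base |q_m − q*| and height MEB(q_m) (the vertical gap between SMB and MC is zero at q* and MEB at q_m).
DWL = ½ × 6.5160 × 26.0642 = 84.9172.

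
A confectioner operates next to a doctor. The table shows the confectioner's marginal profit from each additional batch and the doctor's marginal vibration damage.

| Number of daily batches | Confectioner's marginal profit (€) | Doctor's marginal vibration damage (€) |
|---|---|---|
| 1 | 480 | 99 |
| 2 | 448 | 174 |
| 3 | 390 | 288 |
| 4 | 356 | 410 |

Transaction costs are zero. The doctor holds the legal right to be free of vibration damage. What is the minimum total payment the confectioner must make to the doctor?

Efficient level: marginal profit ≥ marginal vibration damage through level 3, so k* = 3.
With the doctor holding the right, the confectioner must at least compensate total damage at k*: 99 + 174 + 288 = 561.

€561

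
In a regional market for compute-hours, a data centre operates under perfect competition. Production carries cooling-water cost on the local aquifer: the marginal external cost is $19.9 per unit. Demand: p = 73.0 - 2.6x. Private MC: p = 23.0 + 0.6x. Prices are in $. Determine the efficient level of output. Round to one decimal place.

Social marginal cost = private MC + MEC = 42.9 + 0.6x.
Set SMC = demand: 42.9 + 0.6x = 73.0 - 2.6x → x* = 9.4063.

x* = 9.4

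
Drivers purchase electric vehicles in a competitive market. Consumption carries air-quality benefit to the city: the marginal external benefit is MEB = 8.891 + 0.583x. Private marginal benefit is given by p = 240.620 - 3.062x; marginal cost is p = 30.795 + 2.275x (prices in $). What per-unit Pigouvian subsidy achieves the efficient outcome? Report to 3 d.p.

Social marginal benefit = demand + MEB = 249.511 - 2.479x.
Set SMB = MC: 249.511 - 2.479x = 30.795 + 2.275x → x* = 46.0067.
The Pigouvian subsidy equals MEB at x*: 8.891 + 0.583×46.0067 = 35.7129.

subsidy = $35.713 per unit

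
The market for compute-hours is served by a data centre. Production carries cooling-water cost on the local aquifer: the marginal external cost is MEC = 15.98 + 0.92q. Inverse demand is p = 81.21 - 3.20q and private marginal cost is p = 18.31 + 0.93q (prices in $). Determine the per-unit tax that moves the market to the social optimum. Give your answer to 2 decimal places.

Social marginal cost = private MC + MEC = 34.29 + 1.85q.
Set SMC = demand: 34.29 + 1.85q = 81.21 - 3.20q → q* = 9.2911.
The Pigouvian tax equals MEC at q*: 15.98 + 0.92×9.2911 = 24.5278.

tax = $24.53 per unit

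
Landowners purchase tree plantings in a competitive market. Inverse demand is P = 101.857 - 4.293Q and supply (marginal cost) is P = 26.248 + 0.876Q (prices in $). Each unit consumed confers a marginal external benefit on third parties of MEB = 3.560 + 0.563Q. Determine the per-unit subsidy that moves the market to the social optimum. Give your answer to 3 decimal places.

subsidy = $13.237 per unit

Social marginal benefit = demand + MEB = 105.417 - 3.730Q.
Set SMB = MC: 105.417 - 3.730Q = 26.248 + 0.876Q → Q* = 17.1882.
The Pigouvian subsidy equals MEB at Q*: 3.560 + 0.563×17.1882 = 13.2370.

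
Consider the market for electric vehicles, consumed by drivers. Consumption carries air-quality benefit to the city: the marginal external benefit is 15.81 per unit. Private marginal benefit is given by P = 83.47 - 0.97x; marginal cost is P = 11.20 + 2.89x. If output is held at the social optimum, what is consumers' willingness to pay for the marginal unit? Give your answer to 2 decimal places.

P = 61.34

Social marginal benefit = demand + MEB = 99.28 - 0.97x.
Set SMB = MC: 99.28 - 0.97x = 11.20 + 2.89x → x* = 22.8187.
Consumer price on the demand curve at x*: 83.47 − 0.97×22.8187 = 61.3359.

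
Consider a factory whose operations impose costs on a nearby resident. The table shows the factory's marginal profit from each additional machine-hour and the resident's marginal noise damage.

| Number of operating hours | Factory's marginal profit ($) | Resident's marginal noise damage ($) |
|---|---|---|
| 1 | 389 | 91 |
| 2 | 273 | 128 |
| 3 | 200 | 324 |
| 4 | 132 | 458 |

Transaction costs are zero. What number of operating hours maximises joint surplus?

Bargaining reaches the level where marginal profit last exceeds marginal noise damage.
That holds through level 2 (273 ≥ 128) but not at 3 (200 < 324).

2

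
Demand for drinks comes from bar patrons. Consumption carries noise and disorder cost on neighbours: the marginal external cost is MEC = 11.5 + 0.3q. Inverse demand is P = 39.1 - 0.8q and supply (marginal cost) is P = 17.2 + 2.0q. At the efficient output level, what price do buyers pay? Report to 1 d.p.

P = 36.4

Social marginal benefit = demand − MEC = 27.6 - 1.1q.
Set SMB = MC: 27.6 - 1.1q = 17.2 + 2.0q → q* = 3.3548.
Consumer price on the demand curve at q*: 39.1 − 0.8×3.3548 = 36.4162.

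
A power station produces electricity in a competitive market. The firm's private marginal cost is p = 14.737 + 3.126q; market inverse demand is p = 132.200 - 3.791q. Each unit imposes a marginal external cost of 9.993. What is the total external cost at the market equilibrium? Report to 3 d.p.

Market equilibrium (private): 14.737 + 3.126q = 132.200 - 3.791q → q_m = 16.9818.
Total external cost = MEC × q_m = 9.993 × 16.9818 = 169.6991.

169.699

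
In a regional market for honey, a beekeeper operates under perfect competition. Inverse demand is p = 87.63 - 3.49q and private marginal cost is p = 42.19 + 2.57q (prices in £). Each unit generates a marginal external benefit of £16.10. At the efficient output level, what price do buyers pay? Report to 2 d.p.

P = £52.19

Social marginal cost = private MC − MEB = 26.09 + 2.57q.
Set SMC = demand: 26.09 + 2.57q = 87.63 - 3.49q → q* = 10.1551.
Consumer price on the demand curve at q*: 87.63 − 3.49×10.1551 = 52.1887.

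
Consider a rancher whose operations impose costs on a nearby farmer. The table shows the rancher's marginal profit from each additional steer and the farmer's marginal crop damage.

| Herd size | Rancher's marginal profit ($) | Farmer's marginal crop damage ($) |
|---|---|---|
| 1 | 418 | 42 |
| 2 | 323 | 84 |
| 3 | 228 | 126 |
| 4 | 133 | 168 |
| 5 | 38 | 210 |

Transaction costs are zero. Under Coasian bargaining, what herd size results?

3

Bargaining reaches the level where marginal profit last exceeds marginal crop damage.
That holds through level 3 (228 ≥ 126) but not at 4 (133 < 168).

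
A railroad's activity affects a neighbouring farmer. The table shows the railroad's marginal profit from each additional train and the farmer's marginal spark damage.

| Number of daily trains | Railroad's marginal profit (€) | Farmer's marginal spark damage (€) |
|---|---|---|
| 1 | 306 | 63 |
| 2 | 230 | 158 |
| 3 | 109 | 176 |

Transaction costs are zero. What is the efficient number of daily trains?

2

Bargaining reaches the level where marginal profit last exceeds marginal spark damage.
That holds through level 2 (230 ≥ 158) but not at 3 (109 < 176).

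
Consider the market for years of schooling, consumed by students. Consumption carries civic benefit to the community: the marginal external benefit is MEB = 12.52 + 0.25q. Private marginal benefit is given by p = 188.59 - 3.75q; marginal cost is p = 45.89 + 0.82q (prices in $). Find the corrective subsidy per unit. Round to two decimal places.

subsidy = $21.50 per unit

Social marginal benefit = demand + MEB = 201.11 - 3.50q.
Set SMB = MC: 201.11 - 3.50q = 45.89 + 0.82q → q* = 35.9306.
The Pigouvian subsidy equals MEB at q*: 12.52 + 0.25×35.9306 = 21.5027.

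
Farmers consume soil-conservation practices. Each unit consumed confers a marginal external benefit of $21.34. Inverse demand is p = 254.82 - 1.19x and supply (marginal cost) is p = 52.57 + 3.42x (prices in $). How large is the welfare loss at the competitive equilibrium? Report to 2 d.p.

DWL = $49.39

Market equilibrium (private): 52.57 + 3.42x = 254.82 - 1.19x → x_m = 43.8720.
Social marginal benefit = demand + MEB = 276.16 - 1.19x.
Set SMB = MC: 276.16 - 1.19x = 52.57 + 3.42x → x* = 48.5011.
The welfare-loss triangle has base |x_m − x*| and height MEB(x_m) (the vertical gap between SMB and MC is zero at x* and MEB at x_m).
DWL = ½ × 4.6291 × 21.3400 = 49.3925.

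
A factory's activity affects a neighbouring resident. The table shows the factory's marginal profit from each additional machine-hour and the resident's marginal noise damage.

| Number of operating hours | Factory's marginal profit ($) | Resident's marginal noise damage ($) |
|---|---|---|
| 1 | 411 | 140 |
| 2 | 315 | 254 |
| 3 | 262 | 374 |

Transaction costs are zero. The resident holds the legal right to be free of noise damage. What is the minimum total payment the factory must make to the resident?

Efficient level: marginal profit ≥ marginal noise damage through level 2, so k* = 2.
With the resident holding the right, the factory must at least compensate total damage at k*: 140 + 254 = 394.

$394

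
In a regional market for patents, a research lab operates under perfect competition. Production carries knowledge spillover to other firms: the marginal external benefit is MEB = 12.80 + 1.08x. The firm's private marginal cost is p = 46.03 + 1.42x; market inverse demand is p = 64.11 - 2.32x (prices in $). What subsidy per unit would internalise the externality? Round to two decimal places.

subsidy = $25.34 per unit

Social marginal cost = private MC − MEB = 33.23 + 0.34x.
Set SMC = demand: 33.23 + 0.34x = 64.11 - 2.32x → x* = 11.6090.
The Pigouvian subsidy equals MEB at x*: 12.80 + 1.08×11.6090 = 25.3377.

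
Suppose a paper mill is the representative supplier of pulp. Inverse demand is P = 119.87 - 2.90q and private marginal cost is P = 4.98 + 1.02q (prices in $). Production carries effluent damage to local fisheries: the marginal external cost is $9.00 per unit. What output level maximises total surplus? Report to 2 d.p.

q* = 27.01

Social marginal cost = private MC + MEC = 13.98 + 1.02q.
Set SMC = demand: 13.98 + 1.02q = 119.87 - 2.90q → q* = 27.0128.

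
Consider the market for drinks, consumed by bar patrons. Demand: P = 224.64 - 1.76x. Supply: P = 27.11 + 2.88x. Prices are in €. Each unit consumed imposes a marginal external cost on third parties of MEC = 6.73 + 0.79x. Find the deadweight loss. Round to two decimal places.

Market equilibrium (private): 27.11 + 2.88x = 224.64 - 1.76x → x_m = 42.5711.
Social marginal benefit = demand − MEC = 217.91 - 2.55x.
Set SMB = MC: 217.91 - 2.55x = 27.11 + 2.88x → x* = 35.1381.
Height of the DWL triangle at x_m is MC(x_m) − SMB(x_m) = MEC(x_m) = 40.3612.
DWL = ½ × 7.4330 × 40.3612 = 150.0024.

DWL = €150.00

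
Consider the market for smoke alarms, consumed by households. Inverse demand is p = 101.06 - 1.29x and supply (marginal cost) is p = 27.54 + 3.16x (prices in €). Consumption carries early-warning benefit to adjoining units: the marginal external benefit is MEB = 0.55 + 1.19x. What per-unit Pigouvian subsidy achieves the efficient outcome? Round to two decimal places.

Social marginal benefit = demand + MEB = 101.61 - 0.10x.
Set SMB = MC: 101.61 - 0.10x = 27.54 + 3.16x → x* = 22.7209.
The Pigouvian subsidy equals MEB at x*: 0.55 + 1.19×22.7209 = 27.5879.

subsidy = €27.59 per unit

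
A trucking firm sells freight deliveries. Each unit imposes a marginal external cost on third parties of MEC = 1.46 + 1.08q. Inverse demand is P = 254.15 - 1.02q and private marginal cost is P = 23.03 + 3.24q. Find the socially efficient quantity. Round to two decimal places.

q* = 43.01

Social marginal cost = private MC + MEC = 24.49 + 4.32q.
Set SMC = demand: 24.49 + 4.32q = 254.15 - 1.02q → q* = 43.0075.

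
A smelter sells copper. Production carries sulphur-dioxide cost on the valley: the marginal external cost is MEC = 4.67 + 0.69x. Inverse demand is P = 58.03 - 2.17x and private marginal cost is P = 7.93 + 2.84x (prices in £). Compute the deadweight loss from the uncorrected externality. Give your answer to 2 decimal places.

Market equilibrium (private): 7.93 + 2.84x = 58.03 - 2.17x → x_m = 10.0000.
Social marginal cost = private MC + MEC = 12.60 + 3.53x.
Set SMC = demand: 12.60 + 3.53x = 58.03 - 2.17x → x* = 7.9702.
The welfare-loss triangle has base |x_m − x*| and height MEC(x_m) (the vertical gap between SMC and demand is zero at x* and MEC at x_m).
DWL = ½ × 2.0298 × 11.5700 = 11.7424.

DWL = £11.74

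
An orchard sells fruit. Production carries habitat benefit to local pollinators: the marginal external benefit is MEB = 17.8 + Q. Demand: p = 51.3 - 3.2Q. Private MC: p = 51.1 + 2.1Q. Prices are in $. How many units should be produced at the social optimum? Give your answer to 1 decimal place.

Q* = 4.2

Social marginal cost = private MC − MEB = 33.3 + 1.1Q.
Set SMC = demand: 33.3 + 1.1Q = 51.3 - 3.2Q → Q* = 4.1860.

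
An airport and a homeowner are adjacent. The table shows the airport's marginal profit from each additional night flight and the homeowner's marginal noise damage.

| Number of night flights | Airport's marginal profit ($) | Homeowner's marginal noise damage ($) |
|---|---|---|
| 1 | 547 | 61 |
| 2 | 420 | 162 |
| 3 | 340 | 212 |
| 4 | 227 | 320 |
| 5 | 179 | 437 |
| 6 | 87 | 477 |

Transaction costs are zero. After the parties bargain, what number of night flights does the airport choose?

3

Bargaining reaches the level where marginal profit last exceeds marginal noise damage.
That holds through level 3 (340 ≥ 212) but not at 4 (227 < 320).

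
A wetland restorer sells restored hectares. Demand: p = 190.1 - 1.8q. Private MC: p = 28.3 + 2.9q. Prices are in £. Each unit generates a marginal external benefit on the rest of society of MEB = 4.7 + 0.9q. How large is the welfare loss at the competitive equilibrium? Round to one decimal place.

DWL = £167.5

Market equilibrium (private): 28.3 + 2.9q = 190.1 - 1.8q → q_m = 34.4255.
Social marginal cost = private MC − MEB = 23.6 + 2.0q.
Set SMC = demand: 23.6 + 2.0q = 190.1 - 1.8q → q* = 43.8158.
The welfare-loss triangle has base |q_m − q*| and height MEB(q_m) (the vertical gap between SMC and demand is zero at q* and MEB at q_m).
DWL = ½ × 9.3903 × 35.6830 = 167.5370.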